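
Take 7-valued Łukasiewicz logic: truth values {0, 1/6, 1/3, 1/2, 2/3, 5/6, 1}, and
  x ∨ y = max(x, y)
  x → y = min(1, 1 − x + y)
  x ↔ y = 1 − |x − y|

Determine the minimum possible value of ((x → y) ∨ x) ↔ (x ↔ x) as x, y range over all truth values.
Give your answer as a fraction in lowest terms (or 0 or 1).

Take x = 1/2, y = 0:
x → y = 1/2 → 0 = 1/2
(x → y) ∨ x = 1/2 ∨ 1/2 = 1/2
x ↔ x = 1/2 ↔ 1/2 = 1
((x → y) ∨ x) ↔ (x ↔ x) = 1/2 ↔ 1 = 1/2
No assignment yields a value below 1/2, so this is the minimum.

1/2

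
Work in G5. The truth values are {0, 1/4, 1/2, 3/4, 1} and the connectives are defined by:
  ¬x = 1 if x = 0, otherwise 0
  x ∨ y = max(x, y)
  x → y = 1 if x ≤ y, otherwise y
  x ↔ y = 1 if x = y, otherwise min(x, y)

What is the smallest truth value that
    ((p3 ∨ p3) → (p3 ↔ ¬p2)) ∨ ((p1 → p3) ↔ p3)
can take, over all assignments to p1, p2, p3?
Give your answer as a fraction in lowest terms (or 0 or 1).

1/4

Take p1 = 0, p2 = 1/4, p3 = 1/4:
p3 ∨ p3 = 1/4 ∨ 1/4 = 1/4
¬p2 = ¬1/4 = 0
p3 ↔ ¬p2 = 1/4 ↔ 0 = 0
(p3 ∨ p3) → (p3 ↔ ¬p2) = 1/4 → 0 = 0
p1 → p3 = 0 → 1/4 = 1
(p1 → p3) ↔ p3 = 1 ↔ 1/4 = 1/4
((p3 ∨ p3) → (p3 ↔ ¬p2)) ∨ ((p1 → p3) ↔ p3) = 0 ∨ 1/4 = 1/4
No assignment yields a value below 1/4, so this is the minimum.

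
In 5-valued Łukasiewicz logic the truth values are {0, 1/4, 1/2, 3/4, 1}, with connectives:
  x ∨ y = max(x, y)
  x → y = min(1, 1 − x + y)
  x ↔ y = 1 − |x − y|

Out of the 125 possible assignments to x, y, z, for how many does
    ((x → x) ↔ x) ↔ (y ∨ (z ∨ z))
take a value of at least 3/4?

65

value 1: 25 assignments (counts)
value 3/4: 40 assignments (counts)
value 1/2: 30 assignments
value 1/4: 20 assignments
value 0: 10 assignments
So 65 of the 125 assignments meet the threshold.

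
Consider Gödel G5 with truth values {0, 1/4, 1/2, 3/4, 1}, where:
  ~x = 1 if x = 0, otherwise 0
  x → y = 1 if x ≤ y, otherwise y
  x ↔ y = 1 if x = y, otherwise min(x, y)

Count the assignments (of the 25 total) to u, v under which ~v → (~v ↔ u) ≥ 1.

21

value 1: 21 assignments (counts)
value 3/4: 1 assignment
value 1/2: 1 assignment
value 1/4: 1 assignment
value 0: 1 assignment
So 21 of the 25 assignments meet the threshold.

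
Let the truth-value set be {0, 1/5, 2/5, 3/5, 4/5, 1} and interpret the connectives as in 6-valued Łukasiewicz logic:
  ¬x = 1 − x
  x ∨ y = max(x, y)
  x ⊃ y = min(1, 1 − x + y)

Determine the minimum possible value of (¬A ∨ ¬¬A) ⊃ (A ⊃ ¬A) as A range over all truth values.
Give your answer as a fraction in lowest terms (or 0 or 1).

0

Take A = 1:
¬A = ¬1 = 0
¬A = ¬1 = 0
¬¬A = ¬0 = 1
¬A ∨ ¬¬A = 0 ∨ 1 = 1
¬A = ¬1 = 0
A ⊃ ¬A = 1 ⊃ 0 = 0
(¬A ∨ ¬¬A) ⊃ (A ⊃ ¬A) = 1 ⊃ 0 = 0
No assignment yields a value below 0, so this is the minimum.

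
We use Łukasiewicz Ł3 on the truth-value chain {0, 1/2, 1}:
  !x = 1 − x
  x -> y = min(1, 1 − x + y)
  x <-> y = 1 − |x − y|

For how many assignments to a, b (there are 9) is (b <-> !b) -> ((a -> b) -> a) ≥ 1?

a = 0, b = 0 ↦ 1  ≥
a = 0, b = 1/2 ↦ 0  <
a = 0, b = 1 ↦ 1  ≥
a = 1/2, b = 0 ↦ 1  ≥
a = 1/2, b = 1/2 ↦ 1/2  <
a = 1/2, b = 1 ↦ 1  ≥
a = 1, b = 0 ↦ 1  ≥
a = 1, b = 1/2 ↦ 1  ≥
a = 1, b = 1 ↦ 1  ≥
So 7 of the 9 assignments meet the threshold.

7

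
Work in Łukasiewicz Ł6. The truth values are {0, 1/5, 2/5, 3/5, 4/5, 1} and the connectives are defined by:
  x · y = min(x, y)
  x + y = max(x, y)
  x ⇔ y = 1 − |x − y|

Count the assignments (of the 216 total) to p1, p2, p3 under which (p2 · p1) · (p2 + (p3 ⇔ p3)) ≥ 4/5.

value 1: 6 assignments (counts)
value 4/5: 18 assignments (counts)
value 3/5: 30 assignments
value 2/5: 42 assignments
value 1/5: 54 assignments
value 0: 66 assignments
So 24 of the 216 assignments meet the threshold.

24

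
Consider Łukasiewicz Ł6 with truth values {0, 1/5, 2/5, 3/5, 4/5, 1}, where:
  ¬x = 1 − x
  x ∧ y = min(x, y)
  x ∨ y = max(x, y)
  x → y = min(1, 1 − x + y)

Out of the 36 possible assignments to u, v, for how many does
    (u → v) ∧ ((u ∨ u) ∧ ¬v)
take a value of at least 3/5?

value 3/5: 3 assignments (counts)
value 2/5: 10 assignments
value 1/5: 11 assignments
value 0: 12 assignments
So 3 of the 36 assignments meet the threshold.

3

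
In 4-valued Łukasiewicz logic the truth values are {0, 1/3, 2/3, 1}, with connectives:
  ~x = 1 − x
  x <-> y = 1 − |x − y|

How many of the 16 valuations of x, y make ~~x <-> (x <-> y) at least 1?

x = 0, y = 0 ↦ 0  <
x = 0, y = 1/3 ↦ 1/3  <
x = 0, y = 2/3 ↦ 2/3  <
x = 0, y = 1 ↦ 1  ≥
x = 1/3, y = 0 ↦ 2/3  <
x = 1/3, y = 1/3 ↦ 1/3  <
x = 1/3, y = 2/3 ↦ 2/3  <
x = 1/3, y = 1 ↦ 1  ≥
x = 2/3, y = 0 ↦ 2/3  <
x = 2/3, y = 1/3 ↦ 1  ≥
x = 2/3, y = 2/3 ↦ 2/3  <
x = 2/3, y = 1 ↦ 1  ≥
x = 1, y = 0 ↦ 0  <
x = 1, y = 1/3 ↦ 1/3  <
x = 1, y = 2/3 ↦ 2/3  <
x = 1, y = 1 ↦ 1  ≥
So 5 of the 16 assignments meet the threshold.

5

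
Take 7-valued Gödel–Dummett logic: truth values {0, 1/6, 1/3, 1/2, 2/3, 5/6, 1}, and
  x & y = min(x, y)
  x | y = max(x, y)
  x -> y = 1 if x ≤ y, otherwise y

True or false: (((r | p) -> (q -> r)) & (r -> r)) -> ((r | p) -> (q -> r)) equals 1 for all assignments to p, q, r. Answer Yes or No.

At p = 0, q = 1/3, r = 1/2, for instance:
r | p = 1/2 | 0 = 1/2
q -> r = 1/3 -> 1/2 = 1
(r | p) -> (q -> r) = 1/2 -> 1 = 1
r -> r = 1/2 -> 1/2 = 1
((r | p) -> (q -> r)) & (r -> r) = 1 & 1 = 1
(((r | p) -> (q -> r)) & (r -> r)) -> ((r | p) -> (q -> r)) = 1 -> 1 = 1
and checking the remaining 342 assignments likewise gives ≥ 1 in every case.

Yes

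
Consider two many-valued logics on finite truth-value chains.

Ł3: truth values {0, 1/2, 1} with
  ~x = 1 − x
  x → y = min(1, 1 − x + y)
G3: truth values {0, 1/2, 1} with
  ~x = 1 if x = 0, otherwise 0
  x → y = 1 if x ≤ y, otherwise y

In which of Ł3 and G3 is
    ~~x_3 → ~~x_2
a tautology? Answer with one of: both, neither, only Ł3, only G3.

neither

In Ł3: at x_2 = 0, x_3 = 1/2 the value is 1/2 — not a tautology.
In G3: at x_2 = 0, x_3 = 1/2 the value is 0 — not a tautology.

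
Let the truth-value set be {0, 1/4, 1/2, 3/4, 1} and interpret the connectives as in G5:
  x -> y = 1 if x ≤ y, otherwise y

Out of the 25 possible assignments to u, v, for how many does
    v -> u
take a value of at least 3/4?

value 1: 15 assignments (counts)
value 3/4: 1 assignment (counts)
value 1/2: 2 assignments
value 1/4: 3 assignments
value 0: 4 assignments
So 16 of the 25 assignments meet the threshold.

16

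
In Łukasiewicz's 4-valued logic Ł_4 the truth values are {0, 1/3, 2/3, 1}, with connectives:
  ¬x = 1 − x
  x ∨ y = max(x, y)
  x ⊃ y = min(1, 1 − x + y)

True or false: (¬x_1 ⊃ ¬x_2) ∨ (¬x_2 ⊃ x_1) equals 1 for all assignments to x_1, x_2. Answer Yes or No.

Counterexample: take x_1 = 0, x_2 = 1/3.
¬x_1 = ¬0 = 1
¬x_2 = ¬1/3 = 2/3
¬x_1 ⊃ ¬x_2 = 1 ⊃ 2/3 = 2/3
¬x_2 = ¬1/3 = 2/3
¬x_2 ⊃ x_1 = 2/3 ⊃ 0 = 1/3
(¬x_1 ⊃ ¬x_2) ∨ (¬x_2 ⊃ x_1) = 2/3 ∨ 1/3 = 2/3
This gives 2/3 ≠ 1.

No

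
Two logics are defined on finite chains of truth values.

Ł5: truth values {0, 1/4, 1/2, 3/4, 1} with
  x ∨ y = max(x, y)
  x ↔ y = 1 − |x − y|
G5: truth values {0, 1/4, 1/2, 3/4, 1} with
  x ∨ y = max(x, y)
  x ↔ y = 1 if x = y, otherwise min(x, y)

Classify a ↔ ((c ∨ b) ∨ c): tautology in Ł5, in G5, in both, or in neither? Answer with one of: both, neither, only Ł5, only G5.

neither

In Ł5: at a = 0, b = 0, c = 1/4 the value is 3/4 — not a tautology.
In G5: at a = 0, b = 0, c = 1/4 the value is 0 — not a tautology.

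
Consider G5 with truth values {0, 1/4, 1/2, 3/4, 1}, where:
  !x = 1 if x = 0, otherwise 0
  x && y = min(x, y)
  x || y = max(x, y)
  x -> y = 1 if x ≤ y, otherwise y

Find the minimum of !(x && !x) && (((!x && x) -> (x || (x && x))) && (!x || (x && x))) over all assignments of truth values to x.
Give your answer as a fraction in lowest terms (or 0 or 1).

Take x = 1/4:
!x = !1/4 = 0
x && !x = 1/4 && 0 = 0
!(x && !x) = !0 = 1
!x = !1/4 = 0
!x && x = 0 && 1/4 = 0
x && x = 1/4 && 1/4 = 1/4
x || (x && x) = 1/4 || 1/4 = 1/4
(!x && x) -> (x || (x && x)) = 0 -> 1/4 = 1
!x = !1/4 = 0
x && x = 1/4 && 1/4 = 1/4
!x || (x && x) = 0 || 1/4 = 1/4
((!x && x) -> (x || (x && x))) && (!x || (x && x)) = 1 && 1/4 = 1/4
!(x && !x) && (((!x && x) -> (x || (x && x))) && (!x || (x && x))) = 1 && 1/4 = 1/4
No assignment yields a value below 1/4, so this is the minimum.

1/4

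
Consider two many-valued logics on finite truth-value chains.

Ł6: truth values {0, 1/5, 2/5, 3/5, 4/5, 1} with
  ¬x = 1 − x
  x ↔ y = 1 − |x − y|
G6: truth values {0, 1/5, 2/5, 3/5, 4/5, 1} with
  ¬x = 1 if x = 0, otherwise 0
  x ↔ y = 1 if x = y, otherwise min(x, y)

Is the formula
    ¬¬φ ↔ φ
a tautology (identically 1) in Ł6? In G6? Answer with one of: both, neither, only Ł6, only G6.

only Ł6

In Ł6: every assignment gives 1 — tautology.
In G6: at φ = 1/5 the value is 1/5 — not a tautology.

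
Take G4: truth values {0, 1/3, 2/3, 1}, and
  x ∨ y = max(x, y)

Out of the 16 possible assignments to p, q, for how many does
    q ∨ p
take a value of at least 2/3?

12

p = 0, q = 0 ↦ 0  <
p = 0, q = 1/3 ↦ 1/3  <
p = 0, q = 2/3 ↦ 2/3  ≥
p = 0, q = 1 ↦ 1  ≥
p = 1/3, q = 0 ↦ 1/3  <
p = 1/3, q = 1/3 ↦ 1/3  <
p = 1/3, q = 2/3 ↦ 2/3  ≥
p = 1/3, q = 1 ↦ 1  ≥
p = 2/3, q = 0 ↦ 2/3  ≥
p = 2/3, q = 1/3 ↦ 2/3  ≥
p = 2/3, q = 2/3 ↦ 2/3  ≥
p = 2/3, q = 1 ↦ 1  ≥
p = 1, q = 0 ↦ 1  ≥
p = 1, q = 1/3 ↦ 1  ≥
p = 1, q = 2/3 ↦ 1  ≥
p = 1, q = 1 ↦ 1  ≥
So 12 of the 16 assignments meet the threshold.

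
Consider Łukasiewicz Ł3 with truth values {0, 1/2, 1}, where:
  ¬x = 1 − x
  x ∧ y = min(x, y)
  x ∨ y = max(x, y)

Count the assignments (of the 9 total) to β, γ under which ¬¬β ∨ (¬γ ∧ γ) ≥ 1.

β = 0, γ = 0 ↦ 0  <
β = 0, γ = 1/2 ↦ 1/2  <
β = 0, γ = 1 ↦ 0  <
β = 1/2, γ = 0 ↦ 1/2  <
β = 1/2, γ = 1/2 ↦ 1/2  <
β = 1/2, γ = 1 ↦ 1/2  <
β = 1, γ = 0 ↦ 1  ≥
β = 1, γ = 1/2 ↦ 1  ≥
β = 1, γ = 1 ↦ 1  ≥
So 3 of the 9 assignments meet the threshold.

3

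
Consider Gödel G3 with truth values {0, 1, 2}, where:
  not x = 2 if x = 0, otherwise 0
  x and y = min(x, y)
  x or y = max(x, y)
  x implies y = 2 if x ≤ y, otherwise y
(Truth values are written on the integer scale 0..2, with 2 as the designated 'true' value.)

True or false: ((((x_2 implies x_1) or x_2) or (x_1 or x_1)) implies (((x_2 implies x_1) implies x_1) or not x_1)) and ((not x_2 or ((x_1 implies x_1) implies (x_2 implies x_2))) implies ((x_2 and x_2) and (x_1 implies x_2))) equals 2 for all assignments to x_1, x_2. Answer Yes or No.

No

Counterexample: take x_1 = 0, x_2 = 0.
x_2 implies x_1 = 0 implies 0 = 2
(x_2 implies x_1) or x_2 = 2 or 0 = 2
x_1 or x_1 = 0 or 0 = 0
((x_2 implies x_1) or x_2) or (x_1 or x_1) = 2 or 0 = 2
x_2 implies x_1 = 0 implies 0 = 2
(x_2 implies x_1) implies x_1 = 2 implies 0 = 0
not x_1 = not 0 = 2
((x_2 implies x_1) implies x_1) or not x_1 = 0 or 2 = 2
(((x_2 implies x_1) or x_2) or (x_1 or x_1)) implies (((x_2 implies x_1) implies x_1) or not x_1) = 2 implies 2 = 2
not x_2 = not 0 = 2
x_1 implies x_1 = 0 implies 0 = 2
x_2 implies x_2 = 0 implies 0 = 2
(x_1 implies x_1) implies (x_2 implies x_2) = 2 implies 2 = 2
not x_2 or ((x_1 implies x_1) implies (x_2 implies x_2)) = 2 or 2 = 2
x_2 and x_2 = 0 and 0 = 0
x_1 implies x_2 = 0 implies 0 = 2
(x_2 and x_2) and (x_1 implies x_2) = 0 and 2 = 0
(not x_2 or ((x_1 implies x_1) implies (x_2 implies x_2))) implies ((x_2 and x_2) and (x_1 implies x_2)) = 2 implies 0 = 0
((((x_2 implies x_1) or x_2) or (x_1 or x_1)) implies (((x_2 implies x_1) implies x_1) or not x_1)) and ((not x_2 or ((x_1 implies x_1) implies (x_2 implies x_2))) implies ((x_2 and x_2) and (x_1 implies x_2))) = 2 and 0 = 0
This gives 0 ≠ 2.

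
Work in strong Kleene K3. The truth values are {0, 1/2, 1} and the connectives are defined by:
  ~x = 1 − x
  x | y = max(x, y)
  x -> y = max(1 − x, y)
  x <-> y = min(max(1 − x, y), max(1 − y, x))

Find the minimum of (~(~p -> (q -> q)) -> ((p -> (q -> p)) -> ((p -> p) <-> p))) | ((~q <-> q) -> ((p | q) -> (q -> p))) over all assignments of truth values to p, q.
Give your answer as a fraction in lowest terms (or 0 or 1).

1/2

Take p = 0, q = 1/2:
~p = ~0 = 1
q -> q = 1/2 -> 1/2 = 1/2
~p -> (q -> q) = 1 -> 1/2 = 1/2
~(~p -> (q -> q)) = ~1/2 = 1/2
q -> p = 1/2 -> 0 = 1/2
p -> (q -> p) = 0 -> 1/2 = 1
p -> p = 0 -> 0 = 1
(p -> p) <-> p = 1 <-> 0 = 0
(p -> (q -> p)) -> ((p -> p) <-> p) = 1 -> 0 = 0
~(~p -> (q -> q)) -> ((p -> (q -> p)) -> ((p -> p) <-> p)) = 1/2 -> 0 = 1/2
~q = ~1/2 = 1/2
~q <-> q = 1/2 <-> 1/2 = 1/2
p | q = 0 | 1/2 = 1/2
q -> p = 1/2 -> 0 = 1/2
(p | q) -> (q -> p) = 1/2 -> 1/2 = 1/2
(~q <-> q) -> ((p | q) -> (q -> p)) = 1/2 -> 1/2 = 1/2
(~(~p -> (q -> q)) -> ((p -> (q -> p)) -> ((p -> p) <-> p))) | ((~q <-> q) -> ((p | q) -> (q -> p))) = 1/2 | 1/2 = 1/2
No assignment yields a value below 1/2, so this is the minimum.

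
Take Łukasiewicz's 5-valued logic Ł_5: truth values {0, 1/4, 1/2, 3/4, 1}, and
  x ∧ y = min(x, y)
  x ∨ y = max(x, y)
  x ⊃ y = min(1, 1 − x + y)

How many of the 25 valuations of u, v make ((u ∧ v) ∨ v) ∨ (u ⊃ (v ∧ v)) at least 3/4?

19

value 1: 15 assignments (counts)
value 3/4: 4 assignments (counts)
value 1/2: 3 assignments
value 1/4: 2 assignments
value 0: 1 assignment
So 19 of the 25 assignments meet the threshold.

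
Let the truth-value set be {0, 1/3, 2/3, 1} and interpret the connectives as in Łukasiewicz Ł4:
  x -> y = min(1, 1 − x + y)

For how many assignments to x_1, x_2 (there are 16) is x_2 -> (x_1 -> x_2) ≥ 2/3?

x_1 = 0, x_2 = 0 ↦ 1  ≥
x_1 = 0, x_2 = 1/3 ↦ 1  ≥
x_1 = 0, x_2 = 2/3 ↦ 1  ≥
x_1 = 0, x_2 = 1 ↦ 1  ≥
x_1 = 1/3, x_2 = 0 ↦ 1  ≥
x_1 = 1/3, x_2 = 1/3 ↦ 1  ≥
x_1 = 1/3, x_2 = 2/3 ↦ 1  ≥
x_1 = 1/3, x_2 = 1 ↦ 1  ≥
x_1 = 2/3, x_2 = 0 ↦ 1  ≥
x_1 = 2/3, x_2 = 1/3 ↦ 1  ≥
x_1 = 2/3, x_2 = 2/3 ↦ 1  ≥
x_1 = 2/3, x_2 = 1 ↦ 1  ≥
x_1 = 1, x_2 = 0 ↦ 1  ≥
x_1 = 1, x_2 = 1/3 ↦ 1  ≥
x_1 = 1, x_2 = 2/3 ↦ 1  ≥
x_1 = 1, x_2 = 1 ↦ 1  ≥
So 16 of the 16 assignments meet the threshold.

16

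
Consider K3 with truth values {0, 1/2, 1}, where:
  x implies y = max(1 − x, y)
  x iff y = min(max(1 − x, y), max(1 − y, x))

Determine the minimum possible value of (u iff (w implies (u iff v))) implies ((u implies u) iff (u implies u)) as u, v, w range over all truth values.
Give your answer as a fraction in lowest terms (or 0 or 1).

1/2

Take u = 1/2, v = 0, w = 0:
u iff v = 1/2 iff 0 = 1/2
w implies (u iff v) = 0 implies 1/2 = 1
u iff (w implies (u iff v)) = 1/2 iff 1 = 1/2
u implies u = 1/2 implies 1/2 = 1/2
u implies u = 1/2 implies 1/2 = 1/2
(u implies u) iff (u implies u) = 1/2 iff 1/2 = 1/2
(u iff (w implies (u iff v))) implies ((u implies u) iff (u implies u)) = 1/2 implies 1/2 = 1/2
No assignment yields a value below 1/2, so this is the minimum.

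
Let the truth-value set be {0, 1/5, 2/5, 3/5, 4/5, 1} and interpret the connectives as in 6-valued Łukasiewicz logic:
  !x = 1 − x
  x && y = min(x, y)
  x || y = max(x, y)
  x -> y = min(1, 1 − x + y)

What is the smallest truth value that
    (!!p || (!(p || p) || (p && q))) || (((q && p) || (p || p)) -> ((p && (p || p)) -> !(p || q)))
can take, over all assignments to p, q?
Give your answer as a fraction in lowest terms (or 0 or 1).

4/5

Take p = 3/5, q = 1:
!p = !3/5 = 2/5
!!p = !2/5 = 3/5
p || p = 3/5 || 3/5 = 3/5
!(p || p) = !3/5 = 2/5
p && q = 3/5 && 1 = 3/5
!(p || p) || (p && q) = 2/5 || 3/5 = 3/5
!!p || (!(p || p) || (p && q)) = 3/5 || 3/5 = 3/5
q && p = 1 && 3/5 = 3/5
p || p = 3/5 || 3/5 = 3/5
(q && p) || (p || p) = 3/5 || 3/5 = 3/5
p || p = 3/5 || 3/5 = 3/5
p && (p || p) = 3/5 && 3/5 = 3/5
p || q = 3/5 || 1 = 1
!(p || q) = !1 = 0
(p && (p || p)) -> !(p || q) = 3/5 -> 0 = 2/5
((q && p) || (p || p)) -> ((p && (p || p)) -> !(p || q)) = 3/5 -> 2/5 = 4/5
(!!p || (!(p || p) || (p && q))) || (((q && p) || (p || p)) -> ((p && (p || p)) -> !(p || q))) = 3/5 || 4/5 = 4/5
No assignment yields a value below 4/5, so this is the minimum.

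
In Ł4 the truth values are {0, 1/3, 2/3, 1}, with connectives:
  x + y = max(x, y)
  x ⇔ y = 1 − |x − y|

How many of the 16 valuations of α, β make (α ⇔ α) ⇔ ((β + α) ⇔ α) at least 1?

α = 0, β = 0 ↦ 1  ≥
α = 0, β = 1/3 ↦ 2/3  <
α = 0, β = 2/3 ↦ 1/3  <
α = 0, β = 1 ↦ 0  <
α = 1/3, β = 0 ↦ 1  ≥
α = 1/3, β = 1/3 ↦ 1  ≥
α = 1/3, β = 2/3 ↦ 2/3  <
α = 1/3, β = 1 ↦ 1/3  <
α = 2/3, β = 0 ↦ 1  ≥
α = 2/3, β = 1/3 ↦ 1  ≥
α = 2/3, β = 2/3 ↦ 1  ≥
α = 2/3, β = 1 ↦ 2/3  <
α = 1, β = 0 ↦ 1  ≥
α = 1, β = 1/3 ↦ 1  ≥
α = 1, β = 2/3 ↦ 1  ≥
α = 1, β = 1 ↦ 1  ≥
So 10 of the 16 assignments meet the threshold.

10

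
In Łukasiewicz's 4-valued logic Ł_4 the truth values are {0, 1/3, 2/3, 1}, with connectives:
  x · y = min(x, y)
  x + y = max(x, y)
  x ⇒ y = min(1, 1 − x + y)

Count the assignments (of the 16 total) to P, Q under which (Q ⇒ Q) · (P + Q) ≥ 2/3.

P = 0, Q = 0 ↦ 0  <
P = 0, Q = 1/3 ↦ 1/3  <
P = 0, Q = 2/3 ↦ 2/3  ≥
P = 0, Q = 1 ↦ 1  ≥
P = 1/3, Q = 0 ↦ 1/3  <
P = 1/3, Q = 1/3 ↦ 1/3  <
P = 1/3, Q = 2/3 ↦ 2/3  ≥
P = 1/3, Q = 1 ↦ 1  ≥
P = 2/3, Q = 0 ↦ 2/3  ≥
P = 2/3, Q = 1/3 ↦ 2/3  ≥
P = 2/3, Q = 2/3 ↦ 2/3  ≥
P = 2/3, Q = 1 ↦ 1  ≥
P = 1, Q = 0 ↦ 1  ≥
P = 1, Q = 1/3 ↦ 1  ≥
P = 1, Q = 2/3 ↦ 1  ≥
P = 1, Q = 1 ↦ 1  ≥
So 12 of the 16 assignments meet the threshold.

12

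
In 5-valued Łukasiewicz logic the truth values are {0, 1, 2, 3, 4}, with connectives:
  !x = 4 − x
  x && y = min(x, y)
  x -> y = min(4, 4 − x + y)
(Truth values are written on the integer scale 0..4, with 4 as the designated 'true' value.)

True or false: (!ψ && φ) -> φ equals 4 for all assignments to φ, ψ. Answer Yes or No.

At φ = 2, ψ = 3, for instance:
!ψ = !3 = 1
!ψ && φ = 1 && 2 = 1
(!ψ && φ) -> φ = 1 -> 2 = 4
and checking the remaining 24 assignments likewise gives ≥ 4 in every case.

Yes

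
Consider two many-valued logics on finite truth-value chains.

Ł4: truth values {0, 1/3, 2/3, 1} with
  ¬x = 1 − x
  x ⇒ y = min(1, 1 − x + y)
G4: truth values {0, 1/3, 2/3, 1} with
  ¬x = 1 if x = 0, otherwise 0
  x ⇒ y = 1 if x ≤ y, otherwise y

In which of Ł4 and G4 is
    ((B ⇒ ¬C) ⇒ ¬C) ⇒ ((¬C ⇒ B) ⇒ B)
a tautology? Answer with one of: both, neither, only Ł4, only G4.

only Ł4

In Ł4: every assignment gives 1 — tautology.
In G4: at B = 1/3, C = 1/3 the value is 1/3 — not a tautology.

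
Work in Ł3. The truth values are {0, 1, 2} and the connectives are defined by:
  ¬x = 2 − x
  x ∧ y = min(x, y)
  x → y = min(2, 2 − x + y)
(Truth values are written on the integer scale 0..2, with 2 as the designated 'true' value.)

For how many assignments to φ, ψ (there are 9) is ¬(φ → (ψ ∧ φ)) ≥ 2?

1

φ = 0, ψ = 0 ↦ 0  <
φ = 0, ψ = 1 ↦ 0  <
φ = 0, ψ = 2 ↦ 0  <
φ = 1, ψ = 0 ↦ 1  <
φ = 1, ψ = 1 ↦ 0  <
φ = 1, ψ = 2 ↦ 0  <
φ = 2, ψ = 0 ↦ 2  ≥
φ = 2, ψ = 1 ↦ 1  <
φ = 2, ψ = 2 ↦ 0  <
So 1 of the 9 assignments meets the threshold.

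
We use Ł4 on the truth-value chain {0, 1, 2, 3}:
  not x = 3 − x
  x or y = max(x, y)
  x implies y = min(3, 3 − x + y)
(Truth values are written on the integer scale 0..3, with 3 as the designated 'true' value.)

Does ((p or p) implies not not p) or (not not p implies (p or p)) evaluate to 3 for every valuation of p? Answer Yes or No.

p = 0 ↦ 3
p = 1 ↦ 3
p = 2 ↦ 3
p = 3 ↦ 3
Every assignment gives a value ≥ 3.

Yes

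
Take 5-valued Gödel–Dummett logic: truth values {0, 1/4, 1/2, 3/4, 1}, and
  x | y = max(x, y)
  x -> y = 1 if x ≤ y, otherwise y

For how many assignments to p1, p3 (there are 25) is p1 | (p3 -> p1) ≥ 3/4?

16

value 1: 15 assignments (counts)
value 3/4: 1 assignment (counts)
value 1/2: 2 assignments
value 1/4: 3 assignments
value 0: 4 assignments
So 16 of the 25 assignments meet the threshold.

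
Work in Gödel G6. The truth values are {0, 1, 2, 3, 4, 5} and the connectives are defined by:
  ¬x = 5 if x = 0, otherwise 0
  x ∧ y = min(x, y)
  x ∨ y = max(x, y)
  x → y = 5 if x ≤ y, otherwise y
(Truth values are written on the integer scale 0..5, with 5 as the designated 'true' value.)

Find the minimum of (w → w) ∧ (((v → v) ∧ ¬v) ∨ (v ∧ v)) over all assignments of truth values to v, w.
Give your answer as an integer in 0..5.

Take v = 1, w = 0:
w → w = 0 → 0 = 5
v → v = 1 → 1 = 5
¬v = ¬1 = 0
(v → v) ∧ ¬v = 5 ∧ 0 = 0
v ∧ v = 1 ∧ 1 = 1
((v → v) ∧ ¬v) ∨ (v ∧ v) = 0 ∨ 1 = 1
(w → w) ∧ (((v → v) ∧ ¬v) ∨ (v ∧ v)) = 5 ∧ 1 = 1
No assignment yields a value below 1, so this is the minimum.

1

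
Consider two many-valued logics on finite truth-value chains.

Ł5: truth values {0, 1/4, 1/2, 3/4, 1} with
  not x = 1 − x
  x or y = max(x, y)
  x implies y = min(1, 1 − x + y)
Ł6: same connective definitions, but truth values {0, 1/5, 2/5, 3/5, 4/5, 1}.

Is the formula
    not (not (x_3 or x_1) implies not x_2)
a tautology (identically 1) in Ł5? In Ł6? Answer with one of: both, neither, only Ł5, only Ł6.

In Ł5: at x_1 = 0, x_2 = 0, x_3 = 0 the value is 0 — not a tautology.
In Ł6: at x_1 = 0, x_2 = 0, x_3 = 0 the value is 0 — not a tautology.

neither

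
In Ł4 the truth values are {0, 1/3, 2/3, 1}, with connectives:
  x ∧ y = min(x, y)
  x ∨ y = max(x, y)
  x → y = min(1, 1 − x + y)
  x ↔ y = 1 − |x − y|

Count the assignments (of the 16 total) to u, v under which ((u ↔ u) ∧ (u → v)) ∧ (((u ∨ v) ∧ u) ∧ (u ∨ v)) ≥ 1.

1

u = 0, v = 0 ↦ 0  <
u = 0, v = 1/3 ↦ 0  <
u = 0, v = 2/3 ↦ 0  <
u = 0, v = 1 ↦ 0  <
u = 1/3, v = 0 ↦ 1/3  <
u = 1/3, v = 1/3 ↦ 1/3  <
u = 1/3, v = 2/3 ↦ 1/3  <
u = 1/3, v = 1 ↦ 1/3  <
u = 2/3, v = 0 ↦ 1/3  <
u = 2/3, v = 1/3 ↦ 2/3  <
u = 2/3, v = 2/3 ↦ 2/3  <
u = 2/3, v = 1 ↦ 2/3  <
u = 1, v = 0 ↦ 0  <
u = 1, v = 1/3 ↦ 1/3  <
u = 1, v = 2/3 ↦ 2/3  <
u = 1, v = 1 ↦ 1  ≥
So 1 of the 16 assignments meets the threshold.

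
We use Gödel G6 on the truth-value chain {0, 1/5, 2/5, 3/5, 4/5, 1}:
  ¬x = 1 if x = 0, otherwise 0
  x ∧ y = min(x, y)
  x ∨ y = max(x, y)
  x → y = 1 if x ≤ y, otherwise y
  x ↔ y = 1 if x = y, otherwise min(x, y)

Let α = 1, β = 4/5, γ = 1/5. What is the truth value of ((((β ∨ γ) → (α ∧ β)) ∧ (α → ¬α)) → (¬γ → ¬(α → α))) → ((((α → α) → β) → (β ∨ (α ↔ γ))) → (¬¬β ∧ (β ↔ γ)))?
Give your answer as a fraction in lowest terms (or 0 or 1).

1/5

β ∨ γ = 4/5 ∨ 1/5 = 4/5
α ∧ β = 1 ∧ 4/5 = 4/5
(β ∨ γ) → (α ∧ β) = 4/5 → 4/5 = 1
¬α = ¬1 = 0
α → ¬α = 1 → 0 = 0
((β ∨ γ) → (α ∧ β)) ∧ (α → ¬α) = 1 ∧ 0 = 0
¬γ = ¬1/5 = 0
α → α = 1 → 1 = 1
¬(α → α) = ¬1 = 0
¬γ → ¬(α → α) = 0 → 0 = 1
(((β ∨ γ) → (α ∧ β)) ∧ (α → ¬α)) → (¬γ → ¬(α → α)) = 0 → 1 = 1
α → α = 1 → 1 = 1
(α → α) → β = 1 → 4/5 = 4/5
α ↔ γ = 1 ↔ 1/5 = 1/5
β ∨ (α ↔ γ) = 4/5 ∨ 1/5 = 4/5
((α → α) → β) → (β ∨ (α ↔ γ)) = 4/5 → 4/5 = 1
¬β = ¬4/5 = 0
¬¬β = ¬0 = 1
β ↔ γ = 4/5 ↔ 1/5 = 1/5
¬¬β ∧ (β ↔ γ) = 1 ∧ 1/5 = 1/5
(((α → α) → β) → (β ∨ (α ↔ γ))) → (¬¬β ∧ (β ↔ γ)) = 1 → 1/5 = 1/5
((((β ∨ γ) → (α ∧ β)) ∧ (α → ¬α)) → (¬γ → ¬(α → α))) → ((((α → α) → β) → (β ∨ (α ↔ γ))) → (¬¬β ∧ (β ↔ γ))) = 1 → 1/5 = 1/5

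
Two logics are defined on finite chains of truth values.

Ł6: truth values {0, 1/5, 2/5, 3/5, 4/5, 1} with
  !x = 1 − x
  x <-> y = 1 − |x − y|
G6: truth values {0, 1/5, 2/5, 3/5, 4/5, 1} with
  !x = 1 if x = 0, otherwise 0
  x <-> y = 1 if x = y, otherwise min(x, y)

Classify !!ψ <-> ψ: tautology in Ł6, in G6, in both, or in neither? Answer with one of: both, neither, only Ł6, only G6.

In Ł6: every assignment gives 1 — tautology.
In G6: at ψ = 1/5 the value is 1/5 — not a tautology.

only Ł6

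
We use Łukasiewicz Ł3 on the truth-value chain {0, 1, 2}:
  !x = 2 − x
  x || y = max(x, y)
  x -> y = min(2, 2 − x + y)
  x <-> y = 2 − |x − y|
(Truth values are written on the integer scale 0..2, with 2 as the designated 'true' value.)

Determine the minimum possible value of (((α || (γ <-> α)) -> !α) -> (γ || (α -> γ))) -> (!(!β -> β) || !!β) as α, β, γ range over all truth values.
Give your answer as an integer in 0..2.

1

Take α = 0, β = 1, γ = 0:
γ <-> α = 0 <-> 0 = 2
α || (γ <-> α) = 0 || 2 = 2
!α = !0 = 2
(α || (γ <-> α)) -> !α = 2 -> 2 = 2
α -> γ = 0 -> 0 = 2
γ || (α -> γ) = 0 || 2 = 2
((α || (γ <-> α)) -> !α) -> (γ || (α -> γ)) = 2 -> 2 = 2
!β = !1 = 1
!β -> β = 1 -> 1 = 2
!(!β -> β) = !2 = 0
!β = !1 = 1
!!β = !1 = 1
!(!β -> β) || !!β = 0 || 1 = 1
(((α || (γ <-> α)) -> !α) -> (γ || (α -> γ))) -> (!(!β -> β) || !!β) = 2 -> 1 = 1
No assignment yields a value below 1, so this is the minimum.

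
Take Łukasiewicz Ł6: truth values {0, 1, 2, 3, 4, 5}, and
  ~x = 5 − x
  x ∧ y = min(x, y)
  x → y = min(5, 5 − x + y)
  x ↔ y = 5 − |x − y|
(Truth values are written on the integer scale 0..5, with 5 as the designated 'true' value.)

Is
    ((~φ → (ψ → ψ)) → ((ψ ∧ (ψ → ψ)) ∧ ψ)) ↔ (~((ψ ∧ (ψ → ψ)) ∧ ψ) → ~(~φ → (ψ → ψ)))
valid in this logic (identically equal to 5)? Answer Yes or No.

At φ = 1, ψ = 0, for instance:
~φ = ~1 = 4
ψ → ψ = 0 → 0 = 5
~φ → (ψ → ψ) = 4 → 5 = 5
ψ → ψ = 0 → 0 = 5
ψ ∧ (ψ → ψ) = 0 ∧ 5 = 0
(ψ ∧ (ψ → ψ)) ∧ ψ = 0 ∧ 0 = 0
(~φ → (ψ → ψ)) → ((ψ ∧ (ψ → ψ)) ∧ ψ) = 5 → 0 = 0
~((ψ ∧ (ψ → ψ)) ∧ ψ) = ~0 = 5
~(~φ → (ψ → ψ)) = ~5 = 0
~((ψ ∧ (ψ → ψ)) ∧ ψ) → ~(~φ → (ψ → ψ)) = 5 → 0 = 0
((~φ → (ψ → ψ)) → ((ψ ∧ (ψ → ψ)) ∧ ψ)) ↔ (~((ψ ∧ (ψ → ψ)) ∧ ψ) → ~(~φ → (ψ → ψ))) = 0 ↔ 0 = 5
and checking the remaining 35 assignments likewise gives ≥ 5 in every case.

Yes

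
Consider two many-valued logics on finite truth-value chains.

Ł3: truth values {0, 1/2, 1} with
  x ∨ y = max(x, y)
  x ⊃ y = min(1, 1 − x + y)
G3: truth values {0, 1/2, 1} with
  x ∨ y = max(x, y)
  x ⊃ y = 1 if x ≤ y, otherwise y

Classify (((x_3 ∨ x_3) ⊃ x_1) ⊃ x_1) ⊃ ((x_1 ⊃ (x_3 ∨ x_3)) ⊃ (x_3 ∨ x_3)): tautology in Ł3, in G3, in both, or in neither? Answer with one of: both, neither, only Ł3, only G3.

only Ł3

In Ł3: every assignment gives 1 — tautology.
In G3: at x_1 = 0, x_3 = 1/2 the value is 1/2 — not a tautology.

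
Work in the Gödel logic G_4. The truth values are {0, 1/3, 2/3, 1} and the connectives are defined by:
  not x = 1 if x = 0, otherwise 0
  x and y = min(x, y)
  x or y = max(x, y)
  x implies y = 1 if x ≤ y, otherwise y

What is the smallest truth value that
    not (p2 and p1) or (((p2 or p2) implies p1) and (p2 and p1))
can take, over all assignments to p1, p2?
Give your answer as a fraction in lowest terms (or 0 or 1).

Take p1 = 1/3, p2 = 1/3:
p2 and p1 = 1/3 and 1/3 = 1/3
not (p2 and p1) = not 1/3 = 0
p2 or p2 = 1/3 or 1/3 = 1/3
(p2 or p2) implies p1 = 1/3 implies 1/3 = 1
p2 and p1 = 1/3 and 1/3 = 1/3
((p2 or p2) implies p1) and (p2 and p1) = 1 and 1/3 = 1/3
not (p2 and p1) or (((p2 or p2) implies p1) and (p2 and p1)) = 0 or 1/3 = 1/3
No assignment yields a value below 1/3, so this is the minimum.

1/3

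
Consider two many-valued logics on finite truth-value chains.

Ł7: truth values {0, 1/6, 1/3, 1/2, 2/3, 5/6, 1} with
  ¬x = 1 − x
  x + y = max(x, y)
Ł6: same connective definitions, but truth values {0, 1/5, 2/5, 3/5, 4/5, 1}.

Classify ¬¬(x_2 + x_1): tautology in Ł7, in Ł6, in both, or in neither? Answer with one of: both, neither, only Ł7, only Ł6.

neither

In Ł7: at x_1 = 0, x_2 = 0 the value is 0 — not a tautology.
In Ł6: at x_1 = 0, x_2 = 0 the value is 0 — not a tautology.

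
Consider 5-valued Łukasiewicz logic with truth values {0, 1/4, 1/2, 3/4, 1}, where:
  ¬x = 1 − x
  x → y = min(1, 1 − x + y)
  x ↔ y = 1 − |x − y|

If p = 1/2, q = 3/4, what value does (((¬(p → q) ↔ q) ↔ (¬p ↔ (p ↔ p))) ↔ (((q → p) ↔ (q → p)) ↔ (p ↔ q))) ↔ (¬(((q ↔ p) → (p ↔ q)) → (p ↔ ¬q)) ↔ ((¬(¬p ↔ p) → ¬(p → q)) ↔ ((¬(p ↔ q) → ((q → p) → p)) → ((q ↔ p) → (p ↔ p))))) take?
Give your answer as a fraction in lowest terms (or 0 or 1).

p → q = 1/2 → 3/4 = 1
¬(p → q) = ¬1 = 0
¬(p → q) ↔ q = 0 ↔ 3/4 = 1/4
¬p = ¬1/2 = 1/2
p ↔ p = 1/2 ↔ 1/2 = 1
¬p ↔ (p ↔ p) = 1/2 ↔ 1 = 1/2
(¬(p → q) ↔ q) ↔ (¬p ↔ (p ↔ p)) = 1/4 ↔ 1/2 = 3/4
q → p = 3/4 → 1/2 = 3/4
q → p = 3/4 → 1/2 = 3/4
(q → p) ↔ (q → p) = 3/4 ↔ 3/4 = 1
p ↔ q = 1/2 ↔ 3/4 = 3/4
((q → p) ↔ (q → p)) ↔ (p ↔ q) = 1 ↔ 3/4 = 3/4
((¬(p → q) ↔ q) ↔ (¬p ↔ (p ↔ p))) ↔ (((q → p) ↔ (q → p)) ↔ (p ↔ q)) = 3/4 ↔ 3/4 = 1
q ↔ p = 3/4 ↔ 1/2 = 3/4
p ↔ q = 1/2 ↔ 3/4 = 3/4
(q ↔ p) → (p ↔ q) = 3/4 → 3/4 = 1
¬q = ¬3/4 = 1/4
p ↔ ¬q = 1/2 ↔ 1/4 = 3/4
((q ↔ p) → (p ↔ q)) → (p ↔ ¬q) = 1 → 3/4 = 3/4
¬(((q ↔ p) → (p ↔ q)) → (p ↔ ¬q)) = ¬3/4 = 1/4
¬p = ¬1/2 = 1/2
¬p ↔ p = 1/2 ↔ 1/2 = 1
¬(¬p ↔ p) = ¬1 = 0
p → q = 1/2 → 3/4 = 1
¬(p → q) = ¬1 = 0
¬(¬p ↔ p) → ¬(p → q) = 0 → 0 = 1
p ↔ q = 1/2 ↔ 3/4 = 3/4
¬(p ↔ q) = ¬3/4 = 1/4
q → p = 3/4 → 1/2 = 3/4
(q → p) → p = 3/4 → 1/2 = 3/4
¬(p ↔ q) → ((q → p) → p) = 1/4 → 3/4 = 1
q ↔ p = 3/4 ↔ 1/2 = 3/4
p ↔ p = 1/2 ↔ 1/2 = 1
(q ↔ p) → (p ↔ p) = 3/4 → 1 = 1
(¬(p ↔ q) → ((q → p) → p)) → ((q ↔ p) → (p ↔ p)) = 1 → 1 = 1
(¬(¬p ↔ p) → ¬(p → q)) ↔ ((¬(p ↔ q) → ((q → p) → p)) → ((q ↔ p) → (p ↔ p))) = 1 ↔ 1 = 1
¬(((q ↔ p) → (p ↔ q)) → (p ↔ ¬q)) ↔ ((¬(¬p ↔ p) → ¬(p → q)) ↔ ((¬(p ↔ q) → ((q → p) → p)) → ((q ↔ p) → (p ↔ p)))) = 1/4 ↔ 1 = 1/4
(((¬(p → q) ↔ q) ↔ (¬p ↔ (p ↔ p))) ↔ (((q → p) ↔ (q → p)) ↔ (p ↔ q))) ↔ (¬(((q ↔ p) → (p ↔ q)) → (p ↔ ¬q)) ↔ ((¬(¬p ↔ p) → ¬(p → q)) ↔ ((¬(p ↔ q) → ((q → p) → p)) → ((q ↔ p) → (p ↔ p))))) = 1 ↔ 1/4 = 1/4

1/4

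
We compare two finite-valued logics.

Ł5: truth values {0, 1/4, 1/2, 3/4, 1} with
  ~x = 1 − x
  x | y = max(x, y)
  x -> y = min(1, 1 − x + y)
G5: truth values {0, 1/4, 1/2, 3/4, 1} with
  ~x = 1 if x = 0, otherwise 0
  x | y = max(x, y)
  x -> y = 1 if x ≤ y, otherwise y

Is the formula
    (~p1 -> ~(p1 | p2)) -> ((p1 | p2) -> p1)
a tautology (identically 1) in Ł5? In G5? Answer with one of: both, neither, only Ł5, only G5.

only Ł5

In Ł5: every assignment gives 1 — tautology.
In G5: at p1 = 1/4, p2 = 1/2 the value is 1/4 — not a tautology.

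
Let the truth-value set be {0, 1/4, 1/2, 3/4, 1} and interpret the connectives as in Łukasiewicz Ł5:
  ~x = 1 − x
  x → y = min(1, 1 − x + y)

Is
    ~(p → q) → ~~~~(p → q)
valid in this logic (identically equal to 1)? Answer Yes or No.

No

Counterexample: take p = 3/4, q = 0.
p → q = 3/4 → 0 = 1/4
~(p → q) = ~1/4 = 3/4
~~(p → q) = ~3/4 = 1/4
~~~(p → q) = ~1/4 = 3/4
~~~~(p → q) = ~3/4 = 1/4
~(p → q) → ~~~~(p → q) = 3/4 → 1/4 = 1/2
This gives 1/2 ≠ 1.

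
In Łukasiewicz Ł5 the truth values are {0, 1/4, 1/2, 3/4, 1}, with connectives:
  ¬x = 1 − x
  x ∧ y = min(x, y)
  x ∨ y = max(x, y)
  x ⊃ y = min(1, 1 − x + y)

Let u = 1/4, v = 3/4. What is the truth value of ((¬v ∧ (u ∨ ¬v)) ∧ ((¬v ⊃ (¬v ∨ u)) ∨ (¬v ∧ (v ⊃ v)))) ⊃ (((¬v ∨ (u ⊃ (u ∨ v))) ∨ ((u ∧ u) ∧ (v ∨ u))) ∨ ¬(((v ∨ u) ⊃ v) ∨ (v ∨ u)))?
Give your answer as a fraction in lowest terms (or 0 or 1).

¬v = ¬3/4 = 1/4
¬v = ¬3/4 = 1/4
u ∨ ¬v = 1/4 ∨ 1/4 = 1/4
¬v ∧ (u ∨ ¬v) = 1/4 ∧ 1/4 = 1/4
¬v = ¬3/4 = 1/4
¬v = ¬3/4 = 1/4
¬v ∨ u = 1/4 ∨ 1/4 = 1/4
¬v ⊃ (¬v ∨ u) = 1/4 ⊃ 1/4 = 1
¬v = ¬3/4 = 1/4
v ⊃ v = 3/4 ⊃ 3/4 = 1
¬v ∧ (v ⊃ v) = 1/4 ∧ 1 = 1/4
(¬v ⊃ (¬v ∨ u)) ∨ (¬v ∧ (v ⊃ v)) = 1 ∨ 1/4 = 1
(¬v ∧ (u ∨ ¬v)) ∧ ((¬v ⊃ (¬v ∨ u)) ∨ (¬v ∧ (v ⊃ v))) = 1/4 ∧ 1 = 1/4
¬v = ¬3/4 = 1/4
u ∨ v = 1/4 ∨ 3/4 = 3/4
u ⊃ (u ∨ v) = 1/4 ⊃ 3/4 = 1
¬v ∨ (u ⊃ (u ∨ v)) = 1/4 ∨ 1 = 1
u ∧ u = 1/4 ∧ 1/4 = 1/4
v ∨ u = 3/4 ∨ 1/4 = 3/4
(u ∧ u) ∧ (v ∨ u) = 1/4 ∧ 3/4 = 1/4
(¬v ∨ (u ⊃ (u ∨ v))) ∨ ((u ∧ u) ∧ (v ∨ u)) = 1 ∨ 1/4 = 1
v ∨ u = 3/4 ∨ 1/4 = 3/4
(v ∨ u) ⊃ v = 3/4 ⊃ 3/4 = 1
v ∨ u = 3/4 ∨ 1/4 = 3/4
((v ∨ u) ⊃ v) ∨ (v ∨ u) = 1 ∨ 3/4 = 1
¬(((v ∨ u) ⊃ v) ∨ (v ∨ u)) = ¬1 = 0
((¬v ∨ (u ⊃ (u ∨ v))) ∨ ((u ∧ u) ∧ (v ∨ u))) ∨ ¬(((v ∨ u) ⊃ v) ∨ (v ∨ u)) = 1 ∨ 0 = 1
((¬v ∧ (u ∨ ¬v)) ∧ ((¬v ⊃ (¬v ∨ u)) ∨ (¬v ∧ (v ⊃ v)))) ⊃ (((¬v ∨ (u ⊃ (u ∨ v))) ∨ ((u ∧ u) ∧ (v ∨ u))) ∨ ¬(((v ∨ u) ⊃ v) ∨ (v ∨ u))) = 1/4 ⊃ 1 = 1

1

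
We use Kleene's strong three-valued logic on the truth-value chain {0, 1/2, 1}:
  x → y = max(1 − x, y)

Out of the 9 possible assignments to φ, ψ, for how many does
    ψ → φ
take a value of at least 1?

5

φ = 0, ψ = 0 ↦ 1  ≥
φ = 0, ψ = 1/2 ↦ 1/2  <
φ = 0, ψ = 1 ↦ 0  <
φ = 1/2, ψ = 0 ↦ 1  ≥
φ = 1/2, ψ = 1/2 ↦ 1/2  <
φ = 1/2, ψ = 1 ↦ 1/2  <
φ = 1, ψ = 0 ↦ 1  ≥
φ = 1, ψ = 1/2 ↦ 1  ≥
φ = 1, ψ = 1 ↦ 1  ≥
So 5 of the 9 assignments meet the threshold.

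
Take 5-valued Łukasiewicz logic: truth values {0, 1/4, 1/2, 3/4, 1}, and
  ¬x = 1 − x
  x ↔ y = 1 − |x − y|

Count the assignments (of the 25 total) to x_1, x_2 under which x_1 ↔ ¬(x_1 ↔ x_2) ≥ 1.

value 1: 7 assignments (counts)
value 3/4: 7 assignments
value 1/2: 6 assignments
value 1/4: 3 assignments
value 0: 2 assignments
So 7 of the 25 assignments meet the threshold.

7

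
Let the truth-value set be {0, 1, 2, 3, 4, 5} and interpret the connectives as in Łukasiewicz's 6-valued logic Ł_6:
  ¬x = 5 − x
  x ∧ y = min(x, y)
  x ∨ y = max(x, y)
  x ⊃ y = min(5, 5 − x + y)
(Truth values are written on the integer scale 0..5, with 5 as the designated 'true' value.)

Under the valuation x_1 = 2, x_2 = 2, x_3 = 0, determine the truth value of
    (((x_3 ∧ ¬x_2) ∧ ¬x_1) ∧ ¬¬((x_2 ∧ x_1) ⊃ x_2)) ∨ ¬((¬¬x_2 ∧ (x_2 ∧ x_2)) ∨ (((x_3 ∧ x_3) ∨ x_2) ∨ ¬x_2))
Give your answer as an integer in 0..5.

¬x_2 = ¬2 = 3
x_3 ∧ ¬x_2 = 0 ∧ 3 = 0
¬x_1 = ¬2 = 3
(x_3 ∧ ¬x_2) ∧ ¬x_1 = 0 ∧ 3 = 0
x_2 ∧ x_1 = 2 ∧ 2 = 2
(x_2 ∧ x_1) ⊃ x_2 = 2 ⊃ 2 = 5
¬((x_2 ∧ x_1) ⊃ x_2) = ¬5 = 0
¬¬((x_2 ∧ x_1) ⊃ x_2) = ¬0 = 5
((x_3 ∧ ¬x_2) ∧ ¬x_1) ∧ ¬¬((x_2 ∧ x_1) ⊃ x_2) = 0 ∧ 5 = 0
¬x_2 = ¬2 = 3
¬¬x_2 = ¬3 = 2
x_2 ∧ x_2 = 2 ∧ 2 = 2
¬¬x_2 ∧ (x_2 ∧ x_2) = 2 ∧ 2 = 2
x_3 ∧ x_3 = 0 ∧ 0 = 0
(x_3 ∧ x_3) ∨ x_2 = 0 ∨ 2 = 2
¬x_2 = ¬2 = 3
((x_3 ∧ x_3) ∨ x_2) ∨ ¬x_2 = 2 ∨ 3 = 3
(¬¬x_2 ∧ (x_2 ∧ x_2)) ∨ (((x_3 ∧ x_3) ∨ x_2) ∨ ¬x_2) = 2 ∨ 3 = 3
¬((¬¬x_2 ∧ (x_2 ∧ x_2)) ∨ (((x_3 ∧ x_3) ∨ x_2) ∨ ¬x_2)) = ¬3 = 2
(((x_3 ∧ ¬x_2) ∧ ¬x_1) ∧ ¬¬((x_2 ∧ x_1) ⊃ x_2)) ∨ ¬((¬¬x_2 ∧ (x_2 ∧ x_2)) ∨ (((x_3 ∧ x_3) ∨ x_2) ∨ ¬x_2)) = 0 ∨ 2 = 2

2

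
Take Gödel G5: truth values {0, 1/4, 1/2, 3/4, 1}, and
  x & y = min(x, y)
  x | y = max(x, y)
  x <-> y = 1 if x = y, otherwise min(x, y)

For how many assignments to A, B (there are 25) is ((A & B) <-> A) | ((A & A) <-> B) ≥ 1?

15

value 1: 15 assignments (counts)
value 3/4: 1 assignment
value 1/2: 2 assignments
value 1/4: 3 assignments
value 0: 4 assignments
So 15 of the 25 assignments meet the threshold.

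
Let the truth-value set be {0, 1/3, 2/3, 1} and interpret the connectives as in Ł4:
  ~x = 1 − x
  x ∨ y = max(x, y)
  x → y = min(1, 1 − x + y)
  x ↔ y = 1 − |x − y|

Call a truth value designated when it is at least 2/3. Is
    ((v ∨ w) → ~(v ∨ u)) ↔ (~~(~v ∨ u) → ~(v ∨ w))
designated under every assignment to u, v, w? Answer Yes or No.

Counterexample: take u = 0, v = 0, w = 2/3.
v ∨ w = 0 ∨ 2/3 = 2/3
v ∨ u = 0 ∨ 0 = 0
~(v ∨ u) = ~0 = 1
(v ∨ w) → ~(v ∨ u) = 2/3 → 1 = 1
~v = ~0 = 1
~v ∨ u = 1 ∨ 0 = 1
~(~v ∨ u) = ~1 = 0
~~(~v ∨ u) = ~0 = 1
v ∨ w = 0 ∨ 2/3 = 2/3
~(v ∨ w) = ~2/3 = 1/3
~~(~v ∨ u) → ~(v ∨ w) = 1 → 1/3 = 1/3
((v ∨ w) → ~(v ∨ u)) ↔ (~~(~v ∨ u) → ~(v ∨ w)) = 1 ↔ 1/3 = 1/3
This gives 1/3, which is below 2/3.

No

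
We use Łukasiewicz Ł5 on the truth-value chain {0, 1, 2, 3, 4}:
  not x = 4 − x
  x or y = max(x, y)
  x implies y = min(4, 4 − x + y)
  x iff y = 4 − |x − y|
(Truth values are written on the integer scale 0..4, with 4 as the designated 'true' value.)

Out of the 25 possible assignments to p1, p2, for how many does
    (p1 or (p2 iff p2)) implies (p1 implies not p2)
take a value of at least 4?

15

value 4: 15 assignments (counts)
value 3: 4 assignments
value 2: 3 assignments
value 1: 2 assignments
value 0: 1 assignment
So 15 of the 25 assignments meet the threshold.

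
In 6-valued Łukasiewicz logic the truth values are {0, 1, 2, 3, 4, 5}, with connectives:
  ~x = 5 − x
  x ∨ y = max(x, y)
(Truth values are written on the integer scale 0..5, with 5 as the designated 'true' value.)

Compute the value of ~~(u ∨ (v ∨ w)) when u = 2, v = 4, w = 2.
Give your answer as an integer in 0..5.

4

v ∨ w = 4 ∨ 2 = 4
u ∨ (v ∨ w) = 2 ∨ 4 = 4
~(u ∨ (v ∨ w)) = ~4 = 1
~~(u ∨ (v ∨ w)) = ~1 = 4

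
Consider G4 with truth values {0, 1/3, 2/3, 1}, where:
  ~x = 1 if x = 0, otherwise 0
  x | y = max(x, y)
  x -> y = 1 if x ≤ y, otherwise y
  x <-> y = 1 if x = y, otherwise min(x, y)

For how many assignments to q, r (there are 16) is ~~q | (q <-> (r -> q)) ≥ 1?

q = 0, r = 0 ↦ 0  <
q = 0, r = 1/3 ↦ 1  ≥
q = 0, r = 2/3 ↦ 1  ≥
q = 0, r = 1 ↦ 1  ≥
q = 1/3, r = 0 ↦ 1  ≥
q = 1/3, r = 1/3 ↦ 1  ≥
q = 1/3, r = 2/3 ↦ 1  ≥
q = 1/3, r = 1 ↦ 1  ≥
q = 2/3, r = 0 ↦ 1  ≥
q = 2/3, r = 1/3 ↦ 1  ≥
q = 2/3, r = 2/3 ↦ 1  ≥
q = 2/3, r = 1 ↦ 1  ≥
q = 1, r = 0 ↦ 1  ≥
q = 1, r = 1/3 ↦ 1  ≥
q = 1, r = 2/3 ↦ 1  ≥
q = 1, r = 1 ↦ 1  ≥
So 15 of the 16 assignments meet the threshold.

15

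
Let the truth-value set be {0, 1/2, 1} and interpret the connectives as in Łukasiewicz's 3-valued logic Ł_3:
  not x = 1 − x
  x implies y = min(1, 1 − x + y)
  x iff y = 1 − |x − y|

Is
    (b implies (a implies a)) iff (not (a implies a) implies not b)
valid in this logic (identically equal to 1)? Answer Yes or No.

Yes

a = 0, b = 0 ↦ 1
a = 0, b = 1/2 ↦ 1
a = 0, b = 1 ↦ 1
a = 1/2, b = 0 ↦ 1
a = 1/2, b = 1/2 ↦ 1
a = 1/2, b = 1 ↦ 1
a = 1, b = 0 ↦ 1
a = 1, b = 1/2 ↦ 1
a = 1, b = 1 ↦ 1
Every assignment gives a value ≥ 1.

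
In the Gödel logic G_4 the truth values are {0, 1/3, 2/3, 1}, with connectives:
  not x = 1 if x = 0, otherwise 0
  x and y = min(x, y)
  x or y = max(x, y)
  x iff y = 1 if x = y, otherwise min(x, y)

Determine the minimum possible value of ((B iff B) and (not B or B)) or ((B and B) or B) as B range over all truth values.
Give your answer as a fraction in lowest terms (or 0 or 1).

Take B = 1/3:
B iff B = 1/3 iff 1/3 = 1
not B = not 1/3 = 0
not B or B = 0 or 1/3 = 1/3
(B iff B) and (not B or B) = 1 and 1/3 = 1/3
B and B = 1/3 and 1/3 = 1/3
(B and B) or B = 1/3 or 1/3 = 1/3
((B iff B) and (not B or B)) or ((B and B) or B) = 1/3 or 1/3 = 1/3
No assignment yields a value below 1/3, so this is the minimum.

1/3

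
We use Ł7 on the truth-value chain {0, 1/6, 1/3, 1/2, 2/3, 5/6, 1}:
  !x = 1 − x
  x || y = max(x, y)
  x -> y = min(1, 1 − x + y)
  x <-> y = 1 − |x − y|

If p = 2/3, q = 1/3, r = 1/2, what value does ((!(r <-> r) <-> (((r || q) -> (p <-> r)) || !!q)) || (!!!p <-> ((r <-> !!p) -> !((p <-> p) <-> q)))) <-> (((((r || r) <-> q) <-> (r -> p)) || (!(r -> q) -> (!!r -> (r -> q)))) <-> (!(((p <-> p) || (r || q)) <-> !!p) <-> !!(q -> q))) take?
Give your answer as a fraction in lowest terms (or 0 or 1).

5/6

r <-> r = 1/2 <-> 1/2 = 1
!(r <-> r) = !1 = 0
r || q = 1/2 || 1/3 = 1/2
p <-> r = 2/3 <-> 1/2 = 5/6
(r || q) -> (p <-> r) = 1/2 -> 5/6 = 1
!q = !1/3 = 2/3
!!q = !2/3 = 1/3
((r || q) -> (p <-> r)) || !!q = 1 || 1/3 = 1
!(r <-> r) <-> (((r || q) -> (p <-> r)) || !!q) = 0 <-> 1 = 0
!p = !2/3 = 1/3
!!p = !1/3 = 2/3
!!!p = !2/3 = 1/3
!p = !2/3 = 1/3
!!p = !1/3 = 2/3
r <-> !!p = 1/2 <-> 2/3 = 5/6
p <-> p = 2/3 <-> 2/3 = 1
(p <-> p) <-> q = 1 <-> 1/3 = 1/3
!((p <-> p) <-> q) = !1/3 = 2/3
(r <-> !!p) -> !((p <-> p) <-> q) = 5/6 -> 2/3 = 5/6
!!!p <-> ((r <-> !!p) -> !((p <-> p) <-> q)) = 1/3 <-> 5/6 = 1/2
(!(r <-> r) <-> (((r || q) -> (p <-> r)) || !!q)) || (!!!p <-> ((r <-> !!p) -> !((p <-> p) <-> q))) = 0 || 1/2 = 1/2
r || r = 1/2 || 1/2 = 1/2
(r || r) <-> q = 1/2 <-> 1/3 = 5/6
r -> p = 1/2 -> 2/3 = 1
((r || r) <-> q) <-> (r -> p) = 5/6 <-> 1 = 5/6
r -> q = 1/2 -> 1/3 = 5/6
!(r -> q) = !5/6 = 1/6
!r = !1/2 = 1/2
!!r = !1/2 = 1/2
r -> q = 1/2 -> 1/3 = 5/6
!!r -> (r -> q) = 1/2 -> 5/6 = 1
!(r -> q) -> (!!r -> (r -> q)) = 1/6 -> 1 = 1
(((r || r) <-> q) <-> (r -> p)) || (!(r -> q) -> (!!r -> (r -> q))) = 5/6 || 1 = 1
p <-> p = 2/3 <-> 2/3 = 1
r || q = 1/2 || 1/3 = 1/2
(p <-> p) || (r || q) = 1 || 1/2 = 1
!p = !2/3 = 1/3
!!p = !1/3 = 2/3
((p <-> p) || (r || q)) <-> !!p = 1 <-> 2/3 = 2/3
!(((p <-> p) || (r || q)) <-> !!p) = !2/3 = 1/3
q -> q = 1/3 -> 1/3 = 1
!(q -> q) = !1 = 0
!!(q -> q) = !0 = 1
!(((p <-> p) || (r || q)) <-> !!p) <-> !!(q -> q) = 1/3 <-> 1 = 1/3
((((r || r) <-> q) <-> (r -> p)) || (!(r -> q) -> (!!r -> (r -> q)))) <-> (!(((p <-> p) || (r || q)) <-> !!p) <-> !!(q -> q)) = 1 <-> 1/3 = 1/3
((!(r <-> r) <-> (((r || q) -> (p <-> r)) || !!q)) || (!!!p <-> ((r <-> !!p) -> !((p <-> p) <-> q)))) <-> (((((r || r) <-> q) <-> (r -> p)) || (!(r -> q) -> (!!r -> (r -> q)))) <-> (!(((p <-> p) || (r || q)) <-> !!p) <-> !!(q -> q))) = 1/2 <-> 1/3 = 5/6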